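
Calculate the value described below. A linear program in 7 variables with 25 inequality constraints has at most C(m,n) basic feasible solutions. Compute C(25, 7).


Each vertex corresponds to some choice of n active constraints out of m, so the number of vertices is at most C(m, n) = m! / (n!(m-n)!).
m = 25, n = 7
Numerator: 25 * 24 * 23 * 22 * 21 * 20 * 19
Denominator: 7! = 5040
C(25, 7) = 480700


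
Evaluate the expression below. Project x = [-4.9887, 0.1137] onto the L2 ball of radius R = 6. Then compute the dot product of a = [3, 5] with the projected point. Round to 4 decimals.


Step 1: Compute ||x|| (intermediates to 6 decimals).
||x|| = sqrt((-4.9887)^2 + 0.1137^2) = 4.989996
Step 2: Project.
Since ||x|| <= R, proj = x (no scaling needed).
proj(x) = [-4.9887, 0.1137]
Step 3: Dot product.
a^T * proj(x) = 3*(-4.9887) + 5*0.1137 = -14.3976


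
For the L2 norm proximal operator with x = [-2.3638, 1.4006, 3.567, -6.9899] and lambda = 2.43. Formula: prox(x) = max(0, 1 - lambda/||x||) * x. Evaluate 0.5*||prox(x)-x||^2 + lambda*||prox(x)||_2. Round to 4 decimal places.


Step 1: Compute ||x||.
||x|| = 8.3145
Step 2: Compute scaling factor.
scale = max(0, 1 - 2.43/8.3145) = 0.7077
Step 3: prox(x) = [-1.673, 0.9913, 2.5245, -4.947]
||prox(x)|| = 5.8845
Step 4: Proximal objective.
0.5*||prox-x||^2 = 2.9525
lambda*||prox|| = 14.2993
Total = 17.2519


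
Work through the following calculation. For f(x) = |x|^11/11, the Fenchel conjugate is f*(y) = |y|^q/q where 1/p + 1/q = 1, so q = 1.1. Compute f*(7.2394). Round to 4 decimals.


The conjugate exponent q satisfies 1/p + 1/q = 1.
p = 11, so q = 11/(11 - 1) = 1.1
|y|^q = 7.2394^1.1 = 8.8241
f*(7.2394) = 8.8241 / 1.1 = 8.022


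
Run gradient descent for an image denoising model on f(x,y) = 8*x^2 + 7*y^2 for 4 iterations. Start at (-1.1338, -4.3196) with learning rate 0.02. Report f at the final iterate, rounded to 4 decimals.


Gradient descent on f(x,y) = 8*x^2 + 7*y^2.
Starting point: (-1.1338, -4.3196), alpha = 0.02
Step 1: grad_x = 2*8*-1.1338 = -18.1408, grad_y = 2*7*-4.3196 = -60.4744
  x_1 = -1.1338 - 0.02*-18.1408 = -0.771
  y_1 = -4.3196 - 0.02*-60.4744 = -3.1101
Step 2: grad_x = 2*8*-0.771 = -12.3357, grad_y = 2*7*-3.1101 = -43.5416
  x_2 = -0.771 - 0.02*-12.3357 = -0.5243
  y_2 = -3.1101 - 0.02*-43.5416 = -2.2393
Step 3: grad_x = 2*8*-0.5243 = -8.3883, grad_y = 2*7*-2.2393 = -31.3499
  x_3 = -0.5243 - 0.02*-8.3883 = -0.3565
  y_3 = -2.2393 - 0.02*-31.3499 = -1.6123
Step 4: grad_x = 2*8*-0.3565 = -5.704, grad_y = 2*7*-1.6123 = -22.5719
  x_4 = -0.3565 - 0.02*-5.704 = -0.2424
  y_4 = -1.6123 - 0.02*-22.5719 = -1.1608
f(-0.2424, -1.1608) = 8*(-0.2424)^2 + 7*(-1.1608)^2 = 9.903


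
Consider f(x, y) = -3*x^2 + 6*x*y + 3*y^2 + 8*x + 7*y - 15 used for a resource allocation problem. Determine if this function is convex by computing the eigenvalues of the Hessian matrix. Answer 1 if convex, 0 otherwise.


The Hessian of f(x,y) = -3*x^2 + 6*x*y + 3*y^2 + 8*x + 7*y - 15 is:
H = [[-6, 6], [6, 6]]
Trace = -6 + 6 = 0
Determinant = -6*6 - (6)^2 = -72
Discriminant = (0)^2 - 4*-72 = 288.0
Eigenvalues: lambda_1 = -8.4853, lambda_2 = 8.4853
The function is not convex.

0


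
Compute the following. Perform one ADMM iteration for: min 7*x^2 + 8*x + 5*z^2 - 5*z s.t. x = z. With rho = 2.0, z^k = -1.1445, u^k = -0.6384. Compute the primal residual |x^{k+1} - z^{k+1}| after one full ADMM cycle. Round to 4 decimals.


ADMM iteration with rho = 2.0, z^k = -1.1445, u^k = -0.6384
Step 1: x-update.
Minimize 7*x^2 + 8*x + (2.0/2)*(x + 1.1445 - 0.6384)^2
FOC: (2*7 + 2.0)*x = -8 + 2.0*(-1.1445 + 0.6384)
x^{k+1} = -0.5633
Step 2: z-update.
Minimize 5*z^2 - 5*z + (2.0/2)*(-0.5633 - z - 0.6384)^2
FOC: (2*5 + 2.0)*z = 5 + 2.0*(-0.5633 - 0.6384)
z^{k+1} = 0.2164
Step 3: u-update.
u^{k+1} = -0.6384 - 0.5633 - 0.2164 = -1.4181
Step 4: Primal residual = |-0.5633 - 0.2164| = 0.7797


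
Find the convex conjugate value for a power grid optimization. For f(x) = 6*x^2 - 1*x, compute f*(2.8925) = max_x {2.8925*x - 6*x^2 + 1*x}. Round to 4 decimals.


f*(y) = sup_x {y*x - a*x^2 - b*x} = sup_x {(y-b)*x - a*x^2}
FOC: (y - b) - 2a*x = 0 => x* = (y - b)/(2a)
x* = (2.8925 + 1)/(2*6) = 0.3244
f*(2.8925) = (y-b)^2/(4a) = (2.8925 + 1)^2/(4*6)
= 15.1516/24 = 0.6313


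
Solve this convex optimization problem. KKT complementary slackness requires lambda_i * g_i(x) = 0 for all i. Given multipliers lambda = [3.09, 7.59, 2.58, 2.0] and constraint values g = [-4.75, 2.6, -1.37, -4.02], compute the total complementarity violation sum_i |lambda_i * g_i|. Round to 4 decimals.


KKT complementary slackness check:
lambda_1 * g_1 = 3.09 * -4.75 = -14.6775
lambda_2 * g_2 = 7.59 * 2.6 = 19.734
lambda_3 * g_3 = 2.58 * -1.37 = -3.5346
lambda_4 * g_4 = 2.0 * -4.02 = -8.04
Total violation = 14.6775 + 19.734 + 3.5346 + 8.04 = 45.9861


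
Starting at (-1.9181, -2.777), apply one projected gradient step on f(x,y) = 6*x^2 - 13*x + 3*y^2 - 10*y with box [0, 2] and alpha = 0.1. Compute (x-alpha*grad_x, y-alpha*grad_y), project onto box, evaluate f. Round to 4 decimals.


Step 1: Compute gradient at (-1.9181, -2.777).
grad_x = 2*6*-1.9181 - 13 = -36.0172
grad_y = 2*3*-2.777 - 10 = -26.662
Step 2: Gradient step.
x_raw = -1.9181 - 0.1*-36.0172 = 1.6836
y_raw = -2.777 - 0.1*-26.662 = -0.1108
Step 3: Project onto [0, 2].
x_proj = clip(1.6836) = 1.6836
y_proj = clip(-0.1108) = 0.0
Step 4: Evaluate f.
f(1.6836, 0.0) = -4.8796


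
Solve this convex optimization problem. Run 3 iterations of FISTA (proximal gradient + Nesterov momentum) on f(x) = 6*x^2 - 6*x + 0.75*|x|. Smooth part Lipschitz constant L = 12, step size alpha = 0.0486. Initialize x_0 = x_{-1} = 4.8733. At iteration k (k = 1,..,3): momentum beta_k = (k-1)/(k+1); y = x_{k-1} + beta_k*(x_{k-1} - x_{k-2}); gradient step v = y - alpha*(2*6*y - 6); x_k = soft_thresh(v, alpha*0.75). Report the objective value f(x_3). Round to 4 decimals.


FISTA on f(x) = 6*x^2 - 6*x + 0.75*|x|
L = 12, alpha = 0.0486
Iteration 1: beta = 0.0, y = 4.8733 + 0.0*(4.8733 - 4.8733) = 4.8733
  grad(y) = 52.4796, v = y - alpha*grad = 2.3228
  prox(v) = soft_thresh(2.3228, 0.0365) = 2.2863
Iteration 2: beta = 0.3333, y = 2.2863 + 0.3333*(2.2863 - 4.8733) = 1.424
  grad(y) = 11.0883, v = y - alpha*grad = 0.8851
  prox(v) = soft_thresh(0.8851, 0.0365) = 0.8487
Iteration 3: beta = 0.5, y = 0.8487 + 0.5*(0.8487 - 2.2863) = 0.1299
  grad(y) = -4.4418, v = y - alpha*grad = 0.3457
  prox(v) = soft_thresh(0.3457, 0.0365) = 0.3093
f(x_3) = 6*0.3093^2 - 6*0.3093 + 0.75*|0.3093| = -1.0498


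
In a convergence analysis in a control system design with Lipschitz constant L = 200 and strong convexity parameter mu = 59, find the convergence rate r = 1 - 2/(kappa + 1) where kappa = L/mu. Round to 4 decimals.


Step 1: Compute the condition number.
kappa = L/mu = 200/59 = 3.3898
Step 2: Compute the convergence rate.
r = 1 - 2/(kappa + 1) = 1 - 2*mu/(L + mu) = (L - mu)/(L + mu) = 141/259 = 0.5444


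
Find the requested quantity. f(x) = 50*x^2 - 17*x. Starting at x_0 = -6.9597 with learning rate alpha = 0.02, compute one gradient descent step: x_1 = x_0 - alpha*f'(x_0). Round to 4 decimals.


We compute the gradient at x_0 and apply the update.
f'(x) = 100*x - 17
f'(-6.9597) = 100*-6.9597 - 17 = -712.97
x_1 = -6.9597 - 0.02*-712.97 = 7.2997


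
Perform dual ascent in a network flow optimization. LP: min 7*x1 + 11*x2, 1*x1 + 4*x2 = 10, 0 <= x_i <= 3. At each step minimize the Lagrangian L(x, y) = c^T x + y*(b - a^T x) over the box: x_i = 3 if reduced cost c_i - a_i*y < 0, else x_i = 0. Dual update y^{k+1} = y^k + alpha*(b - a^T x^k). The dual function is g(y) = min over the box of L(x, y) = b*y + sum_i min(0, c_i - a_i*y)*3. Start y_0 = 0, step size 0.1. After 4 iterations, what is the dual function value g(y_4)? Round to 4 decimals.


Dual ascent for LP: min 7*x1 + 11*x2, 1*x1 + 4*x2 = 10, 0 <= x_i <= 3
Step 1: y^k = 0.0, reduced costs: (7.0, 11.0)
  x^k = (0.0, 0.0), subgradient = b - a^T x = 10.0
  y^{k+1} = 0.0 + 0.1*10.0 = 1.0
Step 2: y^k = 1.0, reduced costs: (6.0, 7.0)
  x^k = (0.0, 0.0), subgradient = b - a^T x = 10.0
  y^{k+1} = 1.0 + 0.1*10.0 = 2.0
Step 3: y^k = 2.0, reduced costs: (5.0, 3.0)
  x^k = (0.0, 0.0), subgradient = b - a^T x = 10.0
  y^{k+1} = 2.0 + 0.1*10.0 = 3.0
Step 4: y^k = 3.0, reduced costs: (4.0, -1.0)
  x^k = (0.0, 3.0), subgradient = b - a^T x = -2.0
  y^{k+1} = 3.0 + 0.1*-2.0 = 2.8
Dual objective at y_4 = 2.8: reduced costs (4.2, -0.2), box minimizer x = (0.0, 3.0)
g(y_4) = b*y + (c1 - a1*y)*x1 + (c2 - a2*y)*x2 = 10*2.8 + 4.2*0.0 + (-0.2)*3.0 = 28.0 + 0.0 - 0.6 = 27.4


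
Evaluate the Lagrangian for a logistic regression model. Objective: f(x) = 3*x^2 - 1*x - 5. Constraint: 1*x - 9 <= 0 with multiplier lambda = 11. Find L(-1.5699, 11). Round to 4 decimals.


Step 1: Evaluate f(x).
f(-1.5699) = 3*(-1.5699)^2 - 1*(-1.5699) - 5 = 3.9637
Step 2: Evaluate g(x).
g(-1.5699) = 1*-1.5699 - 9 = -10.5699
Step 3: Compute Lagrangian.
L = 3.9637 + 11*-10.5699 = -112.3052


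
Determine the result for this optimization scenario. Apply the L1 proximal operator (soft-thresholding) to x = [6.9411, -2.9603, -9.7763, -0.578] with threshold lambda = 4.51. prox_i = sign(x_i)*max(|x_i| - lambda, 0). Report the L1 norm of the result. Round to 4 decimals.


Soft-thresholding with lambda = 4.51:
prox(6.9411) = sign(6.9411)*max(|6.9411| - 4.51, 0) = 2.4311
prox(-2.9603) = sign(-2.9603)*max(|-2.9603| - 4.51, 0) = 0.0
prox(-9.7763) = sign(-9.7763)*max(|-9.7763| - 4.51, 0) = -5.2663
prox(-0.578) = sign(-0.578)*max(|-0.578| - 4.51, 0) = 0.0
prox(x) = [2.4311, 0.0, -5.2663, 0.0]
||prox(x)||_1 = 2.4311 + 0.0 + 5.2663 + 0.0 = 7.6974


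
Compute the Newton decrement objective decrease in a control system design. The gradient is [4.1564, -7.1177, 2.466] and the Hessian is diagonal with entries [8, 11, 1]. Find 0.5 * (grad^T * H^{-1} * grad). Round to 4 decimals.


Step 1: H is diagonal, so H^(-1) * g = [0.5196, -0.6471, 2.466].
Step 2: g^T H^(-1) g = sum_i g_i^2 / H_ii
  = (4.1564)^2/8 + (-7.1177)^2/11 + (2.466)^2/1
  = 2.1595 + 4.6056 + 6.0812 = 12.8462
Step 3: Objective decrease = 0.5 * g^T H^(-1) g = 6.4231


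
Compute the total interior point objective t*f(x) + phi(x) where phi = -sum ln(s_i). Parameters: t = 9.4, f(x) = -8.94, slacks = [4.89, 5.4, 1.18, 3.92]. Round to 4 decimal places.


Step 1: Compute log-barrier.
ln values: [1.5872, 1.6864, 0.1655, 1.3661]
phi = -(1.5872 + 1.6864 + 0.1655 + 1.3661) = -4.8052
Step 2: Compute augmented objective.
t*f(x) = 9.4*-8.94 = -84.036
Total = -84.036 - 4.8052 = -88.8412


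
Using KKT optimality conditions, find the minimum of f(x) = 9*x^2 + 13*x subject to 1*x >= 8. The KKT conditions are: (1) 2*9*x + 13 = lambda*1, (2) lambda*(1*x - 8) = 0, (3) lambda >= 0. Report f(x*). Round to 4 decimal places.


Step 1: Try lambda = 0 (constraint inactive).
x_unc = -13/(2*9) = -0.7222
Check: 1*-0.7222 = -0.7222 < 8 -- violated!
Step 2: Constraint must be active: 1*x = 8
x* = 8/1 = 8.0
lambda = (2*9*8.0 + 13)/1 = 157.0
Step 3: Compute optimal value.
f(x*) = 9*8.0^2 + 13*8.0 = 680.0


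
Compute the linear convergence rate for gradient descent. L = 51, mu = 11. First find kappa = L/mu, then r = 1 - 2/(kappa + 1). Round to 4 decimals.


Step 1: Compute the condition number.
kappa = L/mu = 51/11 = 4.6364
Step 2: Compute the convergence rate.
r = 1 - 2/(kappa + 1) = 1 - 2*mu/(L + mu) = (L - mu)/(L + mu) = 40/62 = 0.6452


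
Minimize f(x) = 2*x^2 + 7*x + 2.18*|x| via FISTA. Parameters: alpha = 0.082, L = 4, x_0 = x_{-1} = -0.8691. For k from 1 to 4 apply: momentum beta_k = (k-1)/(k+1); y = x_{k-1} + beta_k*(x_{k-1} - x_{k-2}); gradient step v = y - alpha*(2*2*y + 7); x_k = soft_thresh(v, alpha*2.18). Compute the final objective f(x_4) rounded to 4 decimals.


FISTA on f(x) = 2*x^2 + 7*x + 2.18*|x|
L = 4, alpha = 0.082
Iteration 1: beta = 0.0, y = -0.8691 + 0.0*(-0.8691 + 0.8691) = -0.8691
  grad(y) = 3.5236, v = y - alpha*grad = -1.158
  prox(v) = soft_thresh(-1.158, 0.1788) = -0.9793
Iteration 2: beta = 0.3333, y = -0.9793 + 0.3333*(-0.9793 + 0.8691) = -1.016
  grad(y) = 2.936, v = y - alpha*grad = -1.2568
  prox(v) = soft_thresh(-1.2568, 0.1788) = -1.078
Iteration 3: beta = 0.5, y = -1.078 + 0.5*(-1.078 + 0.9793) = -1.1274
  grad(y) = 2.4906, v = y - alpha*grad = -1.3316
  prox(v) = soft_thresh(-1.3316, 0.1788) = -1.1528
Iteration 4: beta = 0.6, y = -1.1528 + 0.6*(-1.1528 + 1.078) = -1.1977
  grad(y) = 2.2091, v = y - alpha*grad = -1.3789
  prox(v) = soft_thresh(-1.3789, 0.1788) = -1.2001
f(x_4) = 2*(-1.2001)^2 + 7*(-1.2001) + 2.18*|-1.2001| = -2.904


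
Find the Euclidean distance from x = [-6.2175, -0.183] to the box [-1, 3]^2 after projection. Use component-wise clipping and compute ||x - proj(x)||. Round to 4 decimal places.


Project each component onto [-1, 3].
clip(-6.2175) = -1.0, clip(-0.183) = -0.183
Projection = [-1.0, -0.183]
Squared diffs: [27.2223, 0.0]
Distance = sqrt(27.2223) = 5.2175


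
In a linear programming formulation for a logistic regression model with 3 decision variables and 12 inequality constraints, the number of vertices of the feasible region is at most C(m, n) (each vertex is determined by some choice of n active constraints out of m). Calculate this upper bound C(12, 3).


Each vertex corresponds to some choice of n active constraints out of m, so the number of vertices is at most C(m, n) = m! / (n!(m-n)!).
m = 12, n = 3
Numerator: 12 * 11 * 10
Denominator: 3! = 6
C(12, 3) = 220


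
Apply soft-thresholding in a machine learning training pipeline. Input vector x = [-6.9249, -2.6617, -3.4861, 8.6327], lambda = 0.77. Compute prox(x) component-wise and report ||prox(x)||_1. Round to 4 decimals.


Soft-thresholding with lambda = 0.77:
prox(-6.9249) = sign(-6.9249)*max(|-6.9249| - 0.77, 0) = -6.1549
prox(-2.6617) = sign(-2.6617)*max(|-2.6617| - 0.77, 0) = -1.8917
prox(-3.4861) = sign(-3.4861)*max(|-3.4861| - 0.77, 0) = -2.7161
prox(8.6327) = sign(8.6327)*max(|8.6327| - 0.77, 0) = 7.8627
prox(x) = [-6.1549, -1.8917, -2.7161, 7.8627]
||prox(x)||_1 = 6.1549 + 1.8917 + 2.7161 + 7.8627 = 18.6254


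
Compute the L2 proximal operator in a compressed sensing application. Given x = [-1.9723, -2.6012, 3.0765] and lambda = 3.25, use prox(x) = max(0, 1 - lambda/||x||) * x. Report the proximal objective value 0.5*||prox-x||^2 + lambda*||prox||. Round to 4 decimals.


Step 1: Compute ||x||.
||x|| = 4.4857
Step 2: Compute scaling factor.
scale = max(0, 1 - 3.25/4.4857) = 0.2755
Step 3: prox(x) = [-0.5433, -0.7165, 0.8475]
||prox(x)|| = 1.2357
Step 4: Proximal objective.
0.5*||prox-x||^2 = 5.2813
lambda*||prox|| = 4.016
Total = 9.2971


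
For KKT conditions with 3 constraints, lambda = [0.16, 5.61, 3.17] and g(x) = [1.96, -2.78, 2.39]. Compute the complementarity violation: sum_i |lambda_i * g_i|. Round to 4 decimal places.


KKT complementary slackness check:
lambda_1 * g_1 = 0.16 * 1.96 = 0.3136
lambda_2 * g_2 = 5.61 * -2.78 = -15.5958
lambda_3 * g_3 = 3.17 * 2.39 = 7.5763
Total violation = 0.3136 + 15.5958 + 7.5763 = 23.4857


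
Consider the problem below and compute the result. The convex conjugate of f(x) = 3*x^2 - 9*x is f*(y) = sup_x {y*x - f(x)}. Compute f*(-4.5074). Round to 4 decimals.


f*(y) = sup_x {y*x - a*x^2 - b*x} = sup_x {(y-b)*x - a*x^2}
FOC: (y - b) - 2a*x = 0 => x* = (y - b)/(2a)
x* = (-4.5074 + 9)/(2*3) = 0.7488
f*(-4.5074) = (y-b)^2/(4a) = (-4.5074 + 9)^2/(4*3)
= 20.1835/12 = 1.682


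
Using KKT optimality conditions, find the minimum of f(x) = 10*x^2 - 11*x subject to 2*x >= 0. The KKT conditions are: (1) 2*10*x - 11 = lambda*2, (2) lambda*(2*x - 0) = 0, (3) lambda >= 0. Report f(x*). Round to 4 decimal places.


Step 1: Try lambda = 0 (constraint inactive).
Stationarity: 2*10*x - 11 = 0
x* = 11/(2*10) = 0.55
Check constraint: 2*0.55 = 1.1 >= 0 -- satisfied.
Step 2: Compute optimal value.
f(x*) = 10*0.55^2 - 11*0.55 = -3.025


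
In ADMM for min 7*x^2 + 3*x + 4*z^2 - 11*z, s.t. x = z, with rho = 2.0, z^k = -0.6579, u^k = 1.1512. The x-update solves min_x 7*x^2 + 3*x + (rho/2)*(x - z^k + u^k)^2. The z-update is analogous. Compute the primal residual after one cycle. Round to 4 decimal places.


ADMM iteration with rho = 2.0, z^k = -0.6579, u^k = 1.1512
Step 1: x-update.
Minimize 7*x^2 + 3*x + (2.0/2)*(x + 0.6579 + 1.1512)^2
FOC: (2*7 + 2.0)*x = -3 + 2.0*(-0.6579 - 1.1512)
x^{k+1} = -0.4136
Step 2: z-update.
Minimize 4*z^2 - 11*z + (2.0/2)*(-0.4136 - z + 1.1512)^2
FOC: (2*4 + 2.0)*z = 11 + 2.0*(-0.4136 + 1.1512)
z^{k+1} = 1.2475
Step 3: u-update.
u^{k+1} = 1.1512 - 0.4136 - 1.2475 = -0.51
Step 4: Primal residual = |-0.4136 - 1.2475| = 1.6612


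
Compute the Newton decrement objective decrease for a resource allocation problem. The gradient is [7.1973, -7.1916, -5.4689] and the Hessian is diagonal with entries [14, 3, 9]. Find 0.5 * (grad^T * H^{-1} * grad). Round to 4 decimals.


Step 1: H is diagonal, so H^(-1) * g = [0.5141, -2.3972, -0.6077].
Step 2: g^T H^(-1) g = sum_i g_i^2 / H_ii
  = (7.1973)^2/14 + (-7.1916)^2/3 + (-5.4689)^2/9
  = 3.7001 + 17.2397 + 3.3232 = 24.263
Step 3: Objective decrease = 0.5 * g^T H^(-1) g = 12.1315


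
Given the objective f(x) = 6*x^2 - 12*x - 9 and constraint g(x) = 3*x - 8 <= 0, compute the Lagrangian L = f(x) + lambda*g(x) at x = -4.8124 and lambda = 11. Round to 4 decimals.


Step 1: Evaluate f(x).
f(-4.8124) = 6*(-4.8124)^2 - 12*(-4.8124) - 9 = 187.704
Step 2: Evaluate g(x).
g(-4.8124) = 3*-4.8124 - 8 = -22.4372
Step 3: Compute Lagrangian.
L = 187.704 + 11*-22.4372 = -59.1052


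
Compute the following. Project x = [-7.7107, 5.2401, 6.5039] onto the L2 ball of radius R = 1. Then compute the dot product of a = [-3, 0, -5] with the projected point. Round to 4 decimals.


Step 1: Compute ||x|| (intermediates to 6 decimals).
||x|| = sqrt((-7.7107)^2 + 5.2401^2 + 6.5039^2) = 11.367245
Step 2: Project.
Since ||x|| > R, scale = R/||x|| = 1/11.367245 = 0.087972, proj(x) = scale * x
proj(x) = [-0.678326, 0.460982, 0.572161]
Step 3: Dot product.
a^T * proj(x) = -3*(-0.678326) + 0*0.460982 - 5*0.572161 = -0.8258


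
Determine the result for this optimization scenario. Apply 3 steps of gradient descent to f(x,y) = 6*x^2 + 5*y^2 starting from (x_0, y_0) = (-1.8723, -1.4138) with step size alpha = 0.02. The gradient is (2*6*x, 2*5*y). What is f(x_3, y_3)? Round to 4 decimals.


Gradient descent on f(x,y) = 6*x^2 + 5*y^2.
Starting point: (-1.8723, -1.4138), alpha = 0.02
Step 1: grad_x = 2*6*-1.8723 = -22.4676, grad_y = 2*5*-1.4138 = -14.138
  x_1 = -1.8723 - 0.02*-22.4676 = -1.4229
  y_1 = -1.4138 - 0.02*-14.138 = -1.131
Step 2: grad_x = 2*6*-1.4229 = -17.0754, grad_y = 2*5*-1.131 = -11.3104
  x_2 = -1.4229 - 0.02*-17.0754 = -1.0814
  y_2 = -1.131 - 0.02*-11.3104 = -0.9048
Step 3: grad_x = 2*6*-1.0814 = -12.9773, grad_y = 2*5*-0.9048 = -9.0483
  x_3 = -1.0814 - 0.02*-12.9773 = -0.8219
  y_3 = -0.9048 - 0.02*-9.0483 = -0.7239
f(-0.8219, -0.7239) = 6*(-0.8219)^2 + 5*(-0.7239)^2 = 6.673


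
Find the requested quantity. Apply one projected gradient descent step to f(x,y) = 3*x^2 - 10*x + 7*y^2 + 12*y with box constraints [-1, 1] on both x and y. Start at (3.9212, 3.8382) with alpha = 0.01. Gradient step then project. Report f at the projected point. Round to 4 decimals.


Step 1: Compute gradient at (3.9212, 3.8382).
grad_x = 2*3*3.9212 - 10 = 13.5272
grad_y = 2*7*3.8382 + 12 = 65.7348
Step 2: Gradient step.
x_raw = 3.9212 - 0.01*13.5272 = 3.7859
y_raw = 3.8382 - 0.01*65.7348 = 3.1809
Step 3: Project onto [-1, 1].
x_proj = clip(3.7859) = 1.0
y_proj = clip(3.1809) = 1.0
Step 4: Evaluate f.
f(1.0, 1.0) = 12.0


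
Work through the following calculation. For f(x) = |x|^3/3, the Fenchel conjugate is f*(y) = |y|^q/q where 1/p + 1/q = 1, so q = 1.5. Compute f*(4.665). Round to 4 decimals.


The conjugate exponent q satisfies 1/p + 1/q = 1.
p = 3, so q = 3/(3 - 1) = 1.5
|y|^q = 4.665^1.5 = 10.0758
f*(4.665) = 10.0758 / 1.5 = 6.7172


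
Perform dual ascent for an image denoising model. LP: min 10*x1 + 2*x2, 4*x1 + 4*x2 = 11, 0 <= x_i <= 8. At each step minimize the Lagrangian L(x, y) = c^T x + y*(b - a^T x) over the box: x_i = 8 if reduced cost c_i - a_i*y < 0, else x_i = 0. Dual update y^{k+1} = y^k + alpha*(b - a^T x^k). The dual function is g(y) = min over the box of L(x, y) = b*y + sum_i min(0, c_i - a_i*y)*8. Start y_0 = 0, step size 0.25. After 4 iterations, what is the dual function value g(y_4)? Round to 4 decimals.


Dual ascent for LP: min 10*x1 + 2*x2, 4*x1 + 4*x2 = 11, 0 <= x_i <= 8
Step 1: y^k = 0.0, reduced costs: (10.0, 2.0)
  x^k = (0.0, 0.0), subgradient = b - a^T x = 11.0
  y^{k+1} = 0.0 + 0.25*11.0 = 2.75
Step 2: y^k = 2.75, reduced costs: (-1.0, -9.0)
  x^k = (8.0, 8.0), subgradient = b - a^T x = -53.0
  y^{k+1} = 2.75 + 0.25*-53.0 = -10.5
Step 3: y^k = -10.5, reduced costs: (52.0, 44.0)
  x^k = (0.0, 0.0), subgradient = b - a^T x = 11.0
  y^{k+1} = -10.5 + 0.25*11.0 = -7.75
Step 4: y^k = -7.75, reduced costs: (41.0, 33.0)
  x^k = (0.0, 0.0), subgradient = b - a^T x = 11.0
  y^{k+1} = -7.75 + 0.25*11.0 = -5.0
Dual objective at y_4 = -5.0: reduced costs (30.0, 22.0), box minimizer x = (0.0, 0.0)
g(y_4) = b*y + (c1 - a1*y)*x1 + (c2 - a2*y)*x2 = 11*(-5.0) + 30.0*0.0 + 22.0*0.0 = -55.0 + 0.0 + 0.0 = -55.0


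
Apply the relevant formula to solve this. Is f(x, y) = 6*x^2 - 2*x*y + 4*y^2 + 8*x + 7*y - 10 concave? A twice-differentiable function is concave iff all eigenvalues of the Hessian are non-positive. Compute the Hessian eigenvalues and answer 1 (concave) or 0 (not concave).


The Hessian of f(x,y) = 6*x^2 - 2*x*y + 4*y^2 + 8*x + 7*y - 10 is:
H = [[12, -2], [-2, 8]]
Trace = 12 + 8 = 20
Determinant = 12*8 - (-2)^2 = 92
Discriminant = (20)^2 - 4*92 = 32.0
Eigenvalues: lambda_1 = 7.1716, lambda_2 = 12.8284
The function is not concave.

0


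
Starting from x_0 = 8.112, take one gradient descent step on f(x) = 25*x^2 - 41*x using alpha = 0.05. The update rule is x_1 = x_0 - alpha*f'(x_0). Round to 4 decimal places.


We compute the gradient at x_0 and apply the update.
f'(x) = 50*x - 41
f'(8.112) = 50*8.112 - 41 = 364.6
x_1 = 8.112 - 0.05*364.6 = -10.118


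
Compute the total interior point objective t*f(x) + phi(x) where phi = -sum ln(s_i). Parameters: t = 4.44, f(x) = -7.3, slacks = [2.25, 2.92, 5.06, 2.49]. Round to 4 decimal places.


Step 1: Compute log-barrier.
ln values: [0.8109, 1.0716, 1.6214, 0.9123]
phi = -(0.8109 + 1.0716 + 1.6214 + 0.9123) = -4.4162
Step 2: Compute augmented objective.
t*f(x) = 4.44*-7.3 = -32.412
Total = -32.412 - 4.4162 = -36.8282


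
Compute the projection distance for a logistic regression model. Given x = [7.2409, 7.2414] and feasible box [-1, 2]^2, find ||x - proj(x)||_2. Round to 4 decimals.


Project each component onto [-1, 2].
clip(7.2409) = 2.0, clip(7.2414) = 2.0
Projection = [2.0, 2.0]
Squared diffs: [27.467, 27.4723]
Distance = sqrt(54.9393) = 7.4121


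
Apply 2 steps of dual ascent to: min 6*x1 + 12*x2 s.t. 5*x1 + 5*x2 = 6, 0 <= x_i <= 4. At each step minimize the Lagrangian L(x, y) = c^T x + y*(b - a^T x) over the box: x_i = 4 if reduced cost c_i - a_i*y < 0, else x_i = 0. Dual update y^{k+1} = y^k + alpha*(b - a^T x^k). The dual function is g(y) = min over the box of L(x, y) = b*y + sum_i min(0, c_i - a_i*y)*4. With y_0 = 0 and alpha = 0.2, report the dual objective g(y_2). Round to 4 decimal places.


Dual ascent for LP: min 6*x1 + 12*x2, 5*x1 + 5*x2 = 6, 0 <= x_i <= 4
Step 1: y^k = 0.0, reduced costs: (6.0, 12.0)
  x^k = (0.0, 0.0), subgradient = b - a^T x = 6.0
  y^{k+1} = 0.0 + 0.2*6.0 = 1.2
Step 2: y^k = 1.2, reduced costs: (0.0, 6.0)
  x^k = (0.0, 0.0), subgradient = b - a^T x = 6.0
  y^{k+1} = 1.2 + 0.2*6.0 = 2.4
Dual objective at y_2 = 2.4: reduced costs (-6.0, 0.0), box minimizer x = (4.0, 0.0)
g(y_2) = b*y + (c1 - a1*y)*x1 + (c2 - a2*y)*x2 = 6*2.4 + (-6.0)*4.0 + 0.0*0.0 = 14.4 - 24.0 + 0.0 = -9.6


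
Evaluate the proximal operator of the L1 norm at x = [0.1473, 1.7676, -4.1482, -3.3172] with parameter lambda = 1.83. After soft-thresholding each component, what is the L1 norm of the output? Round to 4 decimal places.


Soft-thresholding with lambda = 1.83:
prox(0.1473) = sign(0.1473)*max(|0.1473| - 1.83, 0) = 0.0
prox(1.7676) = sign(1.7676)*max(|1.7676| - 1.83, 0) = 0.0
prox(-4.1482) = sign(-4.1482)*max(|-4.1482| - 1.83, 0) = -2.3182
prox(-3.3172) = sign(-3.3172)*max(|-3.3172| - 1.83, 0) = -1.4872
prox(x) = [0.0, 0.0, -2.3182, -1.4872]
||prox(x)||_1 = 0.0 + 0.0 + 2.3182 + 1.4872 = 3.8054


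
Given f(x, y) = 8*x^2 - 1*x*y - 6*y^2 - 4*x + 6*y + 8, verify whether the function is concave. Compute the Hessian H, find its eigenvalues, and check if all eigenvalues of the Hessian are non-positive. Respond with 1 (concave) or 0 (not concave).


The Hessian of f(x,y) = 8*x^2 - 1*x*y - 6*y^2 - 4*x + 6*y + 8 is:
H = [[16, -1], [-1, -12]]
Trace = 16 - 12 = 4
Determinant = 16*-12 - (-1)^2 = -193
Discriminant = (4)^2 - 4*-193 = 788.0
Eigenvalues: lambda_1 = -12.0357, lambda_2 = 16.0357
The function is not concave.

0


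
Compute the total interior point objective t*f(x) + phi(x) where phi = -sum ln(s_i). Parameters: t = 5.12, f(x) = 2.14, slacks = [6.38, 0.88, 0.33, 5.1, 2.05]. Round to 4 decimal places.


Step 1: Compute log-barrier.
ln values: [1.8532, -0.1278, -1.1087, 1.6292, 0.7178]
phi = -(1.8532 - 0.1278 - 1.1087 + 1.6292 + 0.7178) = -2.9638
Step 2: Compute augmented objective.
t*f(x) = 5.12*2.14 = 10.9568
Total = 10.9568 - 2.9638 = 7.993


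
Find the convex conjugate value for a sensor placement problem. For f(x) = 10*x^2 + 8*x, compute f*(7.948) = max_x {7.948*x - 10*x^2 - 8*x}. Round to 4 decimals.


f*(y) = sup_x {y*x - a*x^2 - b*x} = sup_x {(y-b)*x - a*x^2}
FOC: (y - b) - 2a*x = 0 => x* = (y - b)/(2a)
x* = (7.948 - 8)/(2*10) = -0.0026
f*(7.948) = (y-b)^2/(4a) = (7.948 - 8)^2/(4*10)
= 0.0027/40 = 0.0001


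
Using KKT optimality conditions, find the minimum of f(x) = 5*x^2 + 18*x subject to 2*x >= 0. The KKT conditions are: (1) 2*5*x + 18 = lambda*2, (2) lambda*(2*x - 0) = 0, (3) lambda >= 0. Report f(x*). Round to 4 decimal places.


Step 1: Try lambda = 0 (constraint inactive).
x_unc = -18/(2*5) = -1.8
Check: 2*-1.8 = -3.6 < 0 -- violated!
Step 2: Constraint must be active: 2*x = 0
x* = 0/2 = 0.0
lambda = (2*5*0.0 + 18)/2 = 9.0
Step 3: Compute optimal value.
f(x*) = 5*0.0^2 + 18*0.0 = 0.0


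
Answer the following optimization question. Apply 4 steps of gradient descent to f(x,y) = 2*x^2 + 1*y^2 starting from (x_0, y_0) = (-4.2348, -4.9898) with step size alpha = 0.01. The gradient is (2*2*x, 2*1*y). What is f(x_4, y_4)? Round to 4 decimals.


Gradient descent on f(x,y) = 2*x^2 + 1*y^2.
Starting point: (-4.2348, -4.9898), alpha = 0.01
Step 1: grad_x = 2*2*-4.2348 = -16.9392, grad_y = 2*1*-4.9898 = -9.9796
  x_1 = -4.2348 - 0.01*-16.9392 = -4.0654
  y_1 = -4.9898 - 0.01*-9.9796 = -4.89
Step 2: grad_x = 2*2*-4.0654 = -16.2616, grad_y = 2*1*-4.89 = -9.78
  x_2 = -4.0654 - 0.01*-16.2616 = -3.9028
  y_2 = -4.89 - 0.01*-9.78 = -4.7922
Step 3: grad_x = 2*2*-3.9028 = -15.6112, grad_y = 2*1*-4.7922 = -9.5844
  x_3 = -3.9028 - 0.01*-15.6112 = -3.7467
  y_3 = -4.7922 - 0.01*-9.5844 = -4.6964
Step 4: grad_x = 2*2*-3.7467 = -14.9867, grad_y = 2*1*-4.6964 = -9.3927
  x_4 = -3.7467 - 0.01*-14.9867 = -3.5968
  y_4 = -4.6964 - 0.01*-9.3927 = -4.6024
f(-3.5968, -4.6024) = 2*(-3.5968)^2 + 1*(-4.6024)^2 = 47.0565


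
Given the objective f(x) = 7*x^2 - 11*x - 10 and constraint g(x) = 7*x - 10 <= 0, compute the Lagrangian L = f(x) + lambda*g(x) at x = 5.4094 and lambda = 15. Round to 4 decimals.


Step 1: Evaluate f(x).
f(5.4094) = 7*5.4094^2 - 11*5.4094 - 10 = 135.3279
Step 2: Evaluate g(x).
g(5.4094) = 7*5.4094 - 10 = 27.8658
Step 3: Compute Lagrangian.
L = 135.3279 + 15*27.8658 = 553.3149


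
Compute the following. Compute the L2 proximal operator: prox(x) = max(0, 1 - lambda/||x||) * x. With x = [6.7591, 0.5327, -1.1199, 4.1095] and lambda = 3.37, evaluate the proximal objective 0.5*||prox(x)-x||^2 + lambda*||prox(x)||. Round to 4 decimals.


Step 1: Compute ||x||.
||x|| = 8.007
Step 2: Compute scaling factor.
scale = max(0, 1 - 3.37/8.007) = 0.5791
Step 3: prox(x) = [3.9143, 0.3085, -0.6486, 2.3799]
||prox(x)|| = 4.637
Step 4: Proximal objective.
0.5*||prox-x||^2 = 5.6785
lambda*||prox|| = 15.6267
Total = 21.305


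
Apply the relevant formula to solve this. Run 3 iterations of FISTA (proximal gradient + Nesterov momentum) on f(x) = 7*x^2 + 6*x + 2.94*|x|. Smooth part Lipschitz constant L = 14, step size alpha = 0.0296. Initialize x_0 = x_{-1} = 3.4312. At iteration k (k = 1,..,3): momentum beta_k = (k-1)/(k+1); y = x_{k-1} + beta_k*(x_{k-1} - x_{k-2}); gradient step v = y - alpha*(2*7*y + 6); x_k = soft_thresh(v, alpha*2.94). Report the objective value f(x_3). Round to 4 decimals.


FISTA on f(x) = 7*x^2 + 6*x + 2.94*|x|
L = 14, alpha = 0.0296
Iteration 1: beta = 0.0, y = 3.4312 + 0.0*(3.4312 - 3.4312) = 3.4312
  grad(y) = 54.0368, v = y - alpha*grad = 1.8317
  prox(v) = soft_thresh(1.8317, 0.087) = 1.7447
Iteration 2: beta = 0.3333, y = 1.7447 + 0.3333*(1.7447 - 3.4312) = 1.1825
  grad(y) = 22.5552, v = y - alpha*grad = 0.5149
  prox(v) = soft_thresh(0.5149, 0.087) = 0.4279
Iteration 3: beta = 0.5, y = 0.4279 + 0.5*(0.4279 - 1.7447) = -0.2306
  grad(y) = 2.7722, v = y - alpha*grad = -0.3126
  prox(v) = soft_thresh(-0.3126, 0.087) = -0.2256
f(x_3) = 7*(-0.2256)^2 + 6*(-0.2256) + 2.94*|-0.2256| = -0.3341


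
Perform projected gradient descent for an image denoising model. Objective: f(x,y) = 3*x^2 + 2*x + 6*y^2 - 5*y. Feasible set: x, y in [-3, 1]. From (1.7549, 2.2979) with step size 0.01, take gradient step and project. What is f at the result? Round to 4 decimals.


Step 1: Compute gradient at (1.7549, 2.2979).
grad_x = 2*3*1.7549 + 2 = 12.5294
grad_y = 2*6*2.2979 - 5 = 22.5748
Step 2: Gradient step.
x_raw = 1.7549 - 0.01*12.5294 = 1.6296
y_raw = 2.2979 - 0.01*22.5748 = 2.0722
Step 3: Project onto [-3, 1].
x_proj = clip(1.6296) = 1.0
y_proj = clip(2.0722) = 1.0
Step 4: Evaluate f.
f(1.0, 1.0) = 6.0


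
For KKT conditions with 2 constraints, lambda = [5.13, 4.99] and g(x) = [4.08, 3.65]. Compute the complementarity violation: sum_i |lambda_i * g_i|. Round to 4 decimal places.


KKT complementary slackness check:
lambda_1 * g_1 = 5.13 * 4.08 = 20.9304
lambda_2 * g_2 = 4.99 * 3.65 = 18.2135
Total violation = 20.9304 + 18.2135 = 39.1439


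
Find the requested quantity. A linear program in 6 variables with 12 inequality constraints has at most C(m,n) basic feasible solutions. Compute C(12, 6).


Each vertex corresponds to some choice of n active constraints out of m, so the number of vertices is at most C(m, n) = m! / (n!(m-n)!).
m = 12, n = 6
Numerator: 12 * 11 * 10 * 9 * 8 * 7
Denominator: 6! = 720
C(12, 6) = 924


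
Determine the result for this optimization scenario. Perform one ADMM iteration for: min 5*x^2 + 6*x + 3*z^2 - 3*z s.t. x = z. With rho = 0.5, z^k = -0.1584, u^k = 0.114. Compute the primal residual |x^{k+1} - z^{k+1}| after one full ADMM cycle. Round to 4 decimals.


ADMM iteration with rho = 0.5, z^k = -0.1584, u^k = 0.114
Step 1: x-update.
Minimize 5*x^2 + 6*x + (0.5/2)*(x + 0.1584 + 0.114)^2
FOC: (2*5 + 0.5)*x = -6 + 0.5*(-0.1584 - 0.114)
x^{k+1} = -0.5844
Step 2: z-update.
Minimize 3*z^2 - 3*z + (0.5/2)*(-0.5844 - z + 0.114)^2
FOC: (2*3 + 0.5)*z = 3 + 0.5*(-0.5844 + 0.114)
z^{k+1} = 0.4254
Step 3: u-update.
u^{k+1} = 0.114 - 0.5844 - 0.4254 = -0.8958
Step 4: Primal residual = |-0.5844 - 0.4254| = 1.0098


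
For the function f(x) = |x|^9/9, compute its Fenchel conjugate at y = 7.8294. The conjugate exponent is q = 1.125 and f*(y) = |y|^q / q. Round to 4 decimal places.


The conjugate exponent q satisfies 1/p + 1/q = 1.
p = 9, so q = 9/(9 - 1) = 1.125
|y|^q = 7.8294^1.125 = 10.1262
f*(7.8294) = 10.1262 / 1.125 = 9.001


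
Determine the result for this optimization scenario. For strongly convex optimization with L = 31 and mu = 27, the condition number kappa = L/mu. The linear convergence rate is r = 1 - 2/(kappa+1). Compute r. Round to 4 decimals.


Step 1: Compute the condition number.
kappa = L/mu = 31/27 = 1.1481
Step 2: Compute the convergence rate.
r = 1 - 2/(kappa + 1) = 1 - 2*mu/(L + mu) = (L - mu)/(L + mu) = 4/58 = 0.069


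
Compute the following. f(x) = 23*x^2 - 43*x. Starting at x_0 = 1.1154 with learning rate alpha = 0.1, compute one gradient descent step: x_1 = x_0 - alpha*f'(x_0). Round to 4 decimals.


We compute the gradient at x_0 and apply the update.
f'(x) = 46*x - 43
f'(1.1154) = 46*1.1154 - 43 = 8.3084
x_1 = 1.1154 - 0.1*8.3084 = 0.2846


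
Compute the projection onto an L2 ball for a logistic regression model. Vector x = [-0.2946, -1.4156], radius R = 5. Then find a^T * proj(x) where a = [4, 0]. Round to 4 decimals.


Step 1: Compute ||x|| (intermediates to 6 decimals).
||x|| = sqrt((-0.2946)^2 + (-1.4156)^2) = 1.44593
Step 2: Project.
Since ||x|| <= R, proj = x (no scaling needed).
proj(x) = [-0.2946, -1.4156]
Step 3: Dot product.
a^T * proj(x) = 4*(-0.2946) + 0*(-1.4156) = -1.1784


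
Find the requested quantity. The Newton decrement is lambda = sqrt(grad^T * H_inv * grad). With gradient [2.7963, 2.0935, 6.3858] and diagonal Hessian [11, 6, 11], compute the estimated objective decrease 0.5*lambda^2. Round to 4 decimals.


Step 1: H is diagonal, so H^(-1) * g = [0.2542, 0.3489, 0.5805].
Step 2: g^T H^(-1) g = sum_i g_i^2 / H_ii
  = (2.7963)^2/11 + (2.0935)^2/6 + (6.3858)^2/11
  = 0.7108 + 0.7305 + 3.7071 = 5.1484
Step 3: Objective decrease = 0.5 * g^T H^(-1) g = 2.5742


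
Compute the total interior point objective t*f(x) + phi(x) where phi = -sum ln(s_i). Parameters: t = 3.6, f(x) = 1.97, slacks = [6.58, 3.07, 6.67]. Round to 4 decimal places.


Step 1: Compute log-barrier.
ln values: [1.884, 1.1217, 1.8976]
phi = -(1.884 + 1.1217 + 1.8976) = -4.9033
Step 2: Compute augmented objective.
t*f(x) = 3.6*1.97 = 7.092
Total = 7.092 - 4.9033 = 2.1887


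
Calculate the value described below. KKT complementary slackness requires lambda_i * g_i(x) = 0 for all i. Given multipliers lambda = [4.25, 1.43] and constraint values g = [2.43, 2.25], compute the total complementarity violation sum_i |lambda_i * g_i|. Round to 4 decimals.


KKT complementary slackness check:
lambda_1 * g_1 = 4.25 * 2.43 = 10.3275
lambda_2 * g_2 = 1.43 * 2.25 = 3.2175
Total violation = 10.3275 + 3.2175 = 13.545


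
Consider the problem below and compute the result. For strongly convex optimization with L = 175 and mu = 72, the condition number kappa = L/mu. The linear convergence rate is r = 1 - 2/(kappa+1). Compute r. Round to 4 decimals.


Step 1: Compute the condition number.
kappa = L/mu = 175/72 = 2.4306
Step 2: Compute the convergence rate.
r = 1 - 2/(kappa + 1) = 1 - 2*mu/(L + mu) = (L - mu)/(L + mu) = 103/247 = 0.417


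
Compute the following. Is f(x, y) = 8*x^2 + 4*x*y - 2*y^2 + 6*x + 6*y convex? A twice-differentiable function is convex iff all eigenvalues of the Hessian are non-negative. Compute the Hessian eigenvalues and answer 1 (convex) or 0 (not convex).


The Hessian of f(x,y) = 8*x^2 + 4*x*y - 2*y^2 + 6*x + 6*y is:
H = [[16, 4], [4, -4]]
Trace = 16 - 4 = 12
Determinant = 16*-4 - (4)^2 = -80
Discriminant = (12)^2 - 4*-80 = 464.0
Eigenvalues: lambda_1 = -4.7703, lambda_2 = 16.7703
The function is not convex.

0


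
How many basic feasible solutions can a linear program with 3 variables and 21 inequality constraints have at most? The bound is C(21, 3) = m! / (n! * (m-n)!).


Each vertex corresponds to some choice of n active constraints out of m, so the number of vertices is at most C(m, n) = m! / (n!(m-n)!).
m = 21, n = 3
Numerator: 21 * 20 * 19
Denominator: 3! = 6
C(21, 3) = 1330


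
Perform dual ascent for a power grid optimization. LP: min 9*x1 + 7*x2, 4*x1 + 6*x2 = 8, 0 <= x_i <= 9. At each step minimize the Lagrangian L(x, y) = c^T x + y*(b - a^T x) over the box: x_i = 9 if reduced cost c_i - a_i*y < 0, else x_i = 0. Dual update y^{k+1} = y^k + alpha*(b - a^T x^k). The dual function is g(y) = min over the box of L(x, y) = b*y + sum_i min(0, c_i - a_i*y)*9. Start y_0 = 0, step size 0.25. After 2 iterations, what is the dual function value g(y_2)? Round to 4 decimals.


Dual ascent for LP: min 9*x1 + 7*x2, 4*x1 + 6*x2 = 8, 0 <= x_i <= 9
Step 1: y^k = 0.0, reduced costs: (9.0, 7.0)
  x^k = (0.0, 0.0), subgradient = b - a^T x = 8.0
  y^{k+1} = 0.0 + 0.25*8.0 = 2.0
Step 2: y^k = 2.0, reduced costs: (1.0, -5.0)
  x^k = (0.0, 9.0), subgradient = b - a^T x = -46.0
  y^{k+1} = 2.0 + 0.25*-46.0 = -9.5
Dual objective at y_2 = -9.5: reduced costs (47.0, 64.0), box minimizer x = (0.0, 0.0)
g(y_2) = b*y + (c1 - a1*y)*x1 + (c2 - a2*y)*x2 = 8*(-9.5) + 47.0*0.0 + 64.0*0.0 = -76.0 + 0.0 + 0.0 = -76.0


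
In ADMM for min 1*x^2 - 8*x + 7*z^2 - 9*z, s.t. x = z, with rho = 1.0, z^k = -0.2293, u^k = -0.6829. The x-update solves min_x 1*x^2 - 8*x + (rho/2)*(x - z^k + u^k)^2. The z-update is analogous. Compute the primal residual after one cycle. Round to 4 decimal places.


ADMM iteration with rho = 1.0, z^k = -0.2293, u^k = -0.6829
Step 1: x-update.
Minimize 1*x^2 - 8*x + (1.0/2)*(x + 0.2293 - 0.6829)^2
FOC: (2*1 + 1.0)*x = 8 + 1.0*(-0.2293 + 0.6829)
x^{k+1} = 2.8179
Step 2: z-update.
Minimize 7*z^2 - 9*z + (1.0/2)*(2.8179 - z - 0.6829)^2
FOC: (2*7 + 1.0)*z = 9 + 1.0*(2.8179 - 0.6829)
z^{k+1} = 0.7423
Step 3: u-update.
u^{k+1} = -0.6829 + 2.8179 - 0.7423 = 1.3926
Step 4: Primal residual = |2.8179 - 0.7423| = 2.0755


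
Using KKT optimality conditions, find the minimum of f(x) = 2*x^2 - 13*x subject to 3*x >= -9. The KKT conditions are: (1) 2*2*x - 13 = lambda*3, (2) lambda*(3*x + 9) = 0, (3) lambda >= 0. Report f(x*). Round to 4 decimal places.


Step 1: Try lambda = 0 (constraint inactive).
Stationarity: 2*2*x - 13 = 0
x* = 13/(2*2) = 3.25
Check constraint: 3*3.25 = 9.75 >= -9 -- satisfied.
Step 2: Compute optimal value.
f(x*) = 2*3.25^2 - 13*3.25 = -21.125


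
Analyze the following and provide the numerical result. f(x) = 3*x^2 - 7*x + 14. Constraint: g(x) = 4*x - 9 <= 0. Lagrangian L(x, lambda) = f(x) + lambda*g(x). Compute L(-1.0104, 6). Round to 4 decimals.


Step 1: Evaluate f(x).
f(-1.0104) = 3*(-1.0104)^2 - 7*(-1.0104) + 14 = 24.1355
Step 2: Evaluate g(x).
g(-1.0104) = 4*-1.0104 - 9 = -13.0416
Step 3: Compute Lagrangian.
L = 24.1355 + 6*-13.0416 = -54.1141


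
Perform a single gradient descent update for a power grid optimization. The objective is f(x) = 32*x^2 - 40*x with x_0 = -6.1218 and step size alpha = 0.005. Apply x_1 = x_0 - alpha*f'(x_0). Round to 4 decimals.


We compute the gradient at x_0 and apply the update.
f'(x) = 64*x - 40
f'(-6.1218) = 64*-6.1218 - 40 = -431.7952
x_1 = -6.1218 - 0.005*-431.7952 = -3.9628


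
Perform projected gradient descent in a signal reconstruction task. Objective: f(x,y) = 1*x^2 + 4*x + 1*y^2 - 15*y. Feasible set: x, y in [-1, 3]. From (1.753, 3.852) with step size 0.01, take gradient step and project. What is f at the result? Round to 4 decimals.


Step 1: Compute gradient at (1.753, 3.852).
grad_x = 2*1*1.753 + 4 = 7.506
grad_y = 2*1*3.852 - 15 = -7.296
Step 2: Gradient step.
x_raw = 1.753 - 0.01*7.506 = 1.6779
y_raw = 3.852 - 0.01*-7.296 = 3.925
Step 3: Project onto [-1, 3].
x_proj = clip(1.6779) = 1.6779
y_proj = clip(3.925) = 3.0
Step 4: Evaluate f.
f(1.6779, 3.0) = -26.4728


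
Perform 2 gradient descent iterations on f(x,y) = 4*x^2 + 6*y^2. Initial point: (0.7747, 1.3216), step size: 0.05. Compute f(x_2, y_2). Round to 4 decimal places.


Gradient descent on f(x,y) = 4*x^2 + 6*y^2.
Starting point: (0.7747, 1.3216), alpha = 0.05
Step 1: grad_x = 2*4*0.7747 = 6.1976, grad_y = 2*6*1.3216 = 15.8592
  x_1 = 0.7747 - 0.05*6.1976 = 0.4648
  y_1 = 1.3216 - 0.05*15.8592 = 0.5286
Step 2: grad_x = 2*4*0.4648 = 3.7186, grad_y = 2*6*0.5286 = 6.3437
  x_2 = 0.4648 - 0.05*3.7186 = 0.2789
  y_2 = 0.5286 - 0.05*6.3437 = 0.2115
f(0.2789, 0.2115) = 4*0.2789^2 + 6*0.2115^2 = 0.5794


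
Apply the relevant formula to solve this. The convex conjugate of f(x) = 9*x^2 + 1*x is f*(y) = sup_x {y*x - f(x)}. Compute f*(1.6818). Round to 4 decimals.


f*(y) = sup_x {y*x - a*x^2 - b*x} = sup_x {(y-b)*x - a*x^2}
FOC: (y - b) - 2a*x = 0 => x* = (y - b)/(2a)
x* = (1.6818 - 1)/(2*9) = 0.0379
f*(1.6818) = (y-b)^2/(4a) = (1.6818 - 1)^2/(4*9)
= 0.4649/36 = 0.0129


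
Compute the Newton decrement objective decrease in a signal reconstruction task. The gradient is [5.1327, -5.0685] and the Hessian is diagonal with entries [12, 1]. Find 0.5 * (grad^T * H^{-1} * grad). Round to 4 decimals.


Step 1: H is diagonal, so H^(-1) * g = [0.4277, -5.0685].
Step 2: g^T H^(-1) g = sum_i g_i^2 / H_ii
  = (5.1327)^2/12 + (-5.0685)^2/1
  = 2.1954 + 25.6897 = 27.8851
Step 3: Objective decrease = 0.5 * g^T H^(-1) g = 13.9425
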